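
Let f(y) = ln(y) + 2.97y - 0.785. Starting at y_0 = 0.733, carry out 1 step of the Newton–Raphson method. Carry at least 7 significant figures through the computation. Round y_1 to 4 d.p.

0.4835

f'(y) = 1/y + 2.97
y_0 = 0.733000: f = 1.081400, f' = 4.334256 → y_1 = 0.733000 - (1.081400)/(4.334256) = 0.483499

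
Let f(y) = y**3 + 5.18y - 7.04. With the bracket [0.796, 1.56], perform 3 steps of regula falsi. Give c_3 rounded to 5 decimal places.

f(0.796000) = -2.412362, f(1.560000) = 4.837216
step 1: c = 1.050228, f(c) = -0.441441 < 0 → new bracket [1.050228, 1.560000]
step 2: c = 1.092859, f(c) = -0.073746 < 0 → new bracket [1.092859, 1.560000]
step 3: c = 1.099874, f(c) = -0.012113 < 0 → new bracket [1.099874, 1.560000]

1.09987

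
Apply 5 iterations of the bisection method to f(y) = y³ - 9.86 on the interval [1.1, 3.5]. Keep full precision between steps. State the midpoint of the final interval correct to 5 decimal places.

2.11250

f(1.100000) = -8.529000, f(3.500000) = 33.015000 (opposite signs)
step 1: m = 2.300000, f(m) = 2.307000 > 0 → root in [1.100000, 2.300000]
step 2: m = 1.700000, f(m) = -4.947000 < 0 → root in [1.700000, 2.300000]
step 3: m = 2.000000, f(m) = -1.860000 < 0 → root in [2.000000, 2.300000]
step 4: m = 2.150000, f(m) = 0.078375 > 0 → root in [2.000000, 2.150000]
step 5: m = 2.075000, f(m) = -0.925828 < 0 → root in [2.075000, 2.150000]
Midpoint of [2.075000, 2.150000] = 2.112500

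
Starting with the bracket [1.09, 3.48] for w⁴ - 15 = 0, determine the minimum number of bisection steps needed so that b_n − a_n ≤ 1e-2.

8

Initial width b − a = 3.48 − 1.09 = 2.390000.
After n steps the width is (b−a)/2^n; need (b−a)/2^n ≤ 1e-2.
So n ≥ log₂(2.390000/1e-2) = log₂(239.0000) ≈ 7.9009.
Hence n = 8.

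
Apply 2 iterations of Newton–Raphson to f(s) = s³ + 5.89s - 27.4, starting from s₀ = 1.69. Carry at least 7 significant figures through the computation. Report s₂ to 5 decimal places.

2.38591

f'(s) = 3s² + 5.89
s_0 = 1.690000: f = -12.619091, f' = 14.458300 → s_1 = 1.690000 - (-12.619091)/(14.458300) = 2.562792
s_1 = 2.562792: f = 4.527018, f' = 25.593711 → s_2 = 2.562792 - (4.527018)/(25.593711) = 2.385912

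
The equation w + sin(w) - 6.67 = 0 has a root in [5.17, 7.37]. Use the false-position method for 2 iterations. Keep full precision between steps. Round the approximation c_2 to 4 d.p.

6.4759

f(5.170000) = -2.397111, f(7.370000) = 1.585149
step 1: c = 6.494284, f(c) = 0.033818 > 0 → new bracket [5.170000, 6.494284]
step 2: c = 6.475861, f(c) = -0.002653 < 0 → new bracket [6.475861, 6.494284]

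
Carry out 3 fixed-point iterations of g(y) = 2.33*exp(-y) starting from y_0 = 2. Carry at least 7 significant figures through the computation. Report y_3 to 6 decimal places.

0.425719

y_1 = g(2.000000) = 0.315331
y_2 = g(0.315331) = 1.699845
y_3 = g(1.699845) = 0.425719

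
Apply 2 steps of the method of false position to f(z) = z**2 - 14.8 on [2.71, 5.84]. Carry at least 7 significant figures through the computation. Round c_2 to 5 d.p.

3.79102

f(2.710000) = -7.455900, f(5.840000) = 19.305600
step 1: c = 3.582035, f(c) = -1.969025 < 0 → new bracket [3.582035, 5.840000]
step 2: c = 3.791016, f(c) = -0.428198 < 0 → new bracket [3.791016, 5.840000]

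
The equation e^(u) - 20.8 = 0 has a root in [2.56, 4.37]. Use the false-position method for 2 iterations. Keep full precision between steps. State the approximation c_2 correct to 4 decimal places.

2.8957

False-position update: c = (a·f(b) − b·f(a))/(f(b) − f(a)); replace the endpoint whose sign matches f(c).
f(2.560000) = -7.864183, f(4.370000) = 58.243632
step 1: c = 2.775318, f(c) = -4.756280 < 0 → new bracket [2.775318, 4.370000]
step 2: c = 2.895711, f(c) = -2.703643 < 0 → new bracket [2.895711, 4.370000]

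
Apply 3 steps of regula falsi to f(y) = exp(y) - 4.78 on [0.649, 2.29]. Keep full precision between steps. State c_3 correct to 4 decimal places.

1.5295

f(0.649000) = -2.866374, f(2.290000) = 5.094938
step 1: c = 1.239822, f(c) = -1.325001 < 0 → new bracket [1.239822, 2.290000]
step 2: c = 1.456567, f(c) = -0.488799 < 0 → new bracket [1.456567, 2.290000]
step 3: c = 1.529525, f(c) = -0.164015 < 0 → new bracket [1.529525, 2.290000]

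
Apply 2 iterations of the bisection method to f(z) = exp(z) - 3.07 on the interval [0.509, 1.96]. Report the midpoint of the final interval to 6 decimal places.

f(0.509000) = -1.406373, f(1.960000) = 4.029327 (opposite signs)
step 1: m = 1.234500, f(m) = 0.366660 > 0 → root in [0.509000, 1.234500]
step 2: m = 0.871750, f(m) = -0.678908 < 0 → root in [0.871750, 1.234500]
Midpoint of [0.871750, 1.234500] = 1.053125

1.053125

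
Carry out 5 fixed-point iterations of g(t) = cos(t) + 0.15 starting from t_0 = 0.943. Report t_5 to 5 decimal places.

0.80133

t_1 = g(0.943000) = 0.737363
t_2 = g(0.737363) = 0.890244
t_3 = g(0.890244) = 0.779222
t_4 = g(0.779222) = 0.861460
t_5 = g(0.861460) = 0.801330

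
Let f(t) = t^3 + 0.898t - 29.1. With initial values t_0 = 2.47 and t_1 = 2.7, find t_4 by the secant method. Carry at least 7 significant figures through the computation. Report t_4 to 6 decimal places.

2.978468

f(t_0) = -11.812717, f(t_1) = -6.992400
t_2 = 2.700000 - (-6.992400)·(2.700000 - 2.470000)/(-6.992400 - (-11.812717)) = 3.033640; f(t_2) = 1.542720
t_3 = 3.033640 - (1.542720)·(3.033640 - 2.700000)/(1.542720 - (-6.992400)) = 2.973335; f(t_3) = -0.143522
t_4 = 2.973335 - (-0.143522)·(2.973335 - 3.033640)/(-0.143522 - (1.542720)) = 2.978468; f(t_4) = -0.002545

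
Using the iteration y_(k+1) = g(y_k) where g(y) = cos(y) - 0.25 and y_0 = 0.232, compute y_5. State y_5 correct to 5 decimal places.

0.59759

y_1 = g(0.232000) = 0.723208
y_2 = g(0.723208) = 0.499686
y_3 = g(0.499686) = 0.627733
y_4 = g(0.627733) = 0.559361
y_5 = g(0.559361) = 0.597594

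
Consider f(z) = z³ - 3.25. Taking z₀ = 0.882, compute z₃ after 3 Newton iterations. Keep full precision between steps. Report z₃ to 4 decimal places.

1.4894

Newton update: z ← z − f(z)/f'(z).
f'(z) = 3z²
z_0 = 0.882000: f = -2.563871, f' = 2.333772 → z_1 = 0.882000 - (-2.563871)/(2.333772) = 1.980595
z_1 = 1.980595: f = 4.519396, f' = 11.768274 → z_2 = 1.980595 - (4.519396)/(11.768274) = 1.596563
z_2 = 1.596563: f = 0.819662, f' = 7.647042 → z_3 = 1.596563 - (0.819662)/(7.647042) = 1.489376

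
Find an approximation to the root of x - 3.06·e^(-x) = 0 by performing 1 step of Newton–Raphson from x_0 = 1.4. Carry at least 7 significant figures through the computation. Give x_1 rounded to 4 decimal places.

1.0322

Newton update: x ← x − f(x)/f'(x).
f'(x) = 1 + 3.06·e^(-x)
x_0 = 1.400000: f = 0.645413, f' = 1.754587 → x_1 = 1.400000 - (0.645413)/(1.754587) = 1.032157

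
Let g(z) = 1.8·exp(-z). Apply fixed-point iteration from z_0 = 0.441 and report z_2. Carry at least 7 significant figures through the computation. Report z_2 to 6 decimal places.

z_1 = g(0.441000) = 1.158107
z_2 = g(1.158107) = 0.565344

0.565344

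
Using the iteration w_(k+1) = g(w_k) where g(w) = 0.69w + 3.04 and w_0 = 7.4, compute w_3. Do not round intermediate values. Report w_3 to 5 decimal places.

w_1 = g(7.400000) = 8.146000
w_2 = g(8.146000) = 8.660740
w_3 = g(8.660740) = 9.015911

9.01591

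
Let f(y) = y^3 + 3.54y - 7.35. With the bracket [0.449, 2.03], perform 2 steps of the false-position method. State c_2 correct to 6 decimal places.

False-position update: c = (a·f(b) − b·f(a))/(f(b) − f(a)); replace the endpoint whose sign matches f(c).
f(0.449000) = -5.670021, f(2.030000) = 8.201627
step 1: c = 1.095232, f(c) = -2.159111 < 0 → new bracket [1.095232, 2.030000]
step 2: c = 1.290032, f(c) = -0.636441 < 0 → new bracket [1.290032, 2.030000]

1.290032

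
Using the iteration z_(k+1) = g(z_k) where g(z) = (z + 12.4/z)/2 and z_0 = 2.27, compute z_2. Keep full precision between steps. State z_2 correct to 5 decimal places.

z_1 = g(2.270000) = 3.866278
z_2 = g(3.866278) = 3.536748

3.53675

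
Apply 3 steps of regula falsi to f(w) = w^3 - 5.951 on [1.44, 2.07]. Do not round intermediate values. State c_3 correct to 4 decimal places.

f(1.440000) = -2.965016, f(2.070000) = 2.918743
step 1: c = 1.757477, f(c) = -0.522633 < 0 → new bracket [1.757477, 2.070000]
step 2: c = 1.804939, f(c) = -0.070858 < 0 → new bracket [1.804939, 2.070000]
step 3: c = 1.811222, f(c) = -0.009244 < 0 → new bracket [1.811222, 2.070000]

1.8112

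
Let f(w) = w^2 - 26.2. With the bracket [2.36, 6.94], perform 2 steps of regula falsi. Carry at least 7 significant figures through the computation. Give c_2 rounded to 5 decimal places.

False-position update: c = (a·f(b) − b·f(a))/(f(b) − f(a)); replace the endpoint whose sign matches f(c).
f(2.360000) = -20.630400, f(6.940000) = 21.963600
step 1: c = 4.578323, f(c) = -5.238962 < 0 → new bracket [4.578323, 6.940000]
step 2: c = 5.033160, f(c) = -0.867302 < 0 → new bracket [5.033160, 6.940000]

5.03316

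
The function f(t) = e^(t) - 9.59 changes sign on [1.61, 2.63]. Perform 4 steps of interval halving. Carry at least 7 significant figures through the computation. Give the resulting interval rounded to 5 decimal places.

f(1.610000) = -4.587189, f(2.630000) = 4.283770 (opposite signs)
step 1: m = 2.120000, f(m) = -1.258863 < 0 → root in [2.120000, 2.630000]
step 2: m = 2.375000, f(m) = 1.161013 > 0 → root in [2.120000, 2.375000]
step 3: m = 2.247500, f(m) = -0.125954 < 0 → root in [2.247500, 2.375000]
step 4: m = 2.311250, f(m) = 0.497026 > 0 → root in [2.247500, 2.311250]

[2.24750, 2.31125]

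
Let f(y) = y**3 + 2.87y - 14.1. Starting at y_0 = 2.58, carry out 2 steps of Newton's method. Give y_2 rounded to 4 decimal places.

2.0276

f'(y) = 3y**2 + 2.87
y_0 = 2.580000: f = 10.478112, f' = 22.839200 → y_1 = 2.580000 - (10.478112)/(22.839200) = 2.121222
y_1 = 2.121222: f = 1.532529, f' = 16.368754 → y_2 = 2.121222 - (1.532529)/(16.368754) = 2.027597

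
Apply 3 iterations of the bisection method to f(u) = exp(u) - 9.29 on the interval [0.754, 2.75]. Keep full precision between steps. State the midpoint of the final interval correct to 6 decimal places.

f(0.754000) = -7.164515, f(2.750000) = 6.352632 (opposite signs)
step 1: m = 1.752000, f(m) = -3.523877 < 0 → root in [1.752000, 2.750000]
step 2: m = 2.251000, f(m) = 0.207228 > 0 → root in [1.752000, 2.251000]
step 3: m = 2.001500, f(m) = -1.889852 < 0 → root in [2.001500, 2.251000]
Midpoint of [2.001500, 2.251000] = 2.126250

2.126250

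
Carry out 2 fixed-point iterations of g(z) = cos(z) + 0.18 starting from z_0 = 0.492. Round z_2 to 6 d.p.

0.667659

z_1 = g(0.492000) = 1.061390
z_2 = g(1.061390) = 0.667659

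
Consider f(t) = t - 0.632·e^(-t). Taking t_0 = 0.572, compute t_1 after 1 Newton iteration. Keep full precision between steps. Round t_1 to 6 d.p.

0.413304

Newton update: t ← t − f(t)/f'(t).
f'(t) = 1 + 0.632·e^(-t)
t_0 = 0.572000: f = 0.215302, f' = 1.356698 → t_1 = 0.572000 - (0.215302)/(1.356698) = 0.413304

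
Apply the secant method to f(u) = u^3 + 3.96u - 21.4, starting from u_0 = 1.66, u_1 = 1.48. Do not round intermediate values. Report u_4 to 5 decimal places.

2.29932

Secant update: u_(k+1) = u_k − f(u_k)·(u_k − u_(k-1))/(f(u_k) − f(u_(k-1))).
f(u_0) = -10.252104, f(u_1) = -12.297408
u_2 = 1.480000 - (-12.297408)·(1.480000 - 1.660000)/(-12.297408 - (-10.252104)) = 2.562252; f(u_2) = 5.568039
u_3 = 2.562252 - (5.568039)·(2.562252 - 1.480000)/(5.568039 - (-12.297408)) = 2.224951; f(u_3) = -1.574774
u_4 = 2.224951 - (-1.574774)·(2.224951 - 2.562252)/(-1.574774 - (5.568039)) = 2.299316; f(u_4) = -0.138563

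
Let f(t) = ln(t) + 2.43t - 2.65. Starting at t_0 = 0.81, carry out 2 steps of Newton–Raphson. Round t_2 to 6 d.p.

1.064709

f'(t) = 1/t + 2.43
t_0 = 0.810000: f = -0.892421, f' = 3.664568 → t_1 = 0.810000 - (-0.892421)/(3.664568) = 1.053527
t_1 = 1.053527: f = -0.037786, f' = 3.379193 → t_2 = 1.053527 - (-0.037786)/(3.379193) = 1.064709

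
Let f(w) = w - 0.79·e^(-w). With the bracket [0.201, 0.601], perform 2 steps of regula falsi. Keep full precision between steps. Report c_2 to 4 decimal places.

False-position update: c = (a·f(b) − b·f(a))/(f(b) − f(a)); replace the endpoint whose sign matches f(c).
f(0.201000) = -0.445151, f(0.601000) = 0.167872
step 1: c = 0.491463, f(c) = 0.008195 > 0 → new bracket [0.201000, 0.491463]
step 2: c = 0.486212, f(c) = 0.000400 > 0 → new bracket [0.201000, 0.486212]

0.4862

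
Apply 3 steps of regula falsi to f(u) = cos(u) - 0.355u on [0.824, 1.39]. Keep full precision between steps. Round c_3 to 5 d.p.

1.15017

f(0.824000) = 0.386771, f(1.390000) = -0.313637
step 1: c = 1.136550, f(c) = 0.017252 > 0 → new bracket [1.136550, 1.390000]
step 2: c = 1.149764, f(c) = 0.000536 > 0 → new bracket [1.149764, 1.390000]
step 3: c = 1.150174, f(c) = 0.000016 > 0 → new bracket [1.150174, 1.390000]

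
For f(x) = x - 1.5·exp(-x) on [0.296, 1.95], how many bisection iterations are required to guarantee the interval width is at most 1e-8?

28

Initial width b − a = 1.95 − 0.296 = 1.654000.
After n steps the width is (b−a)/2^n; need (b−a)/2^n ≤ 1e-8.
So n ≥ log₂(1.654000/1e-8) = log₂(165400000.0000) ≈ 27.3014.
Hence n = 28.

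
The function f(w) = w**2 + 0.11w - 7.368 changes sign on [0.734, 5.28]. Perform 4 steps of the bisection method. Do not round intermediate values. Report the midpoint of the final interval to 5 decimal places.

2.58081

f(0.734000) = -6.748504, f(5.280000) = 21.091200 (opposite signs)
step 1: m = 3.007000, f(m) = 2.004819 > 0 → root in [0.734000, 3.007000]
step 2: m = 1.870500, f(m) = -3.663475 < 0 → root in [1.870500, 3.007000]
step 3: m = 2.438750, f(m) = -1.152236 < 0 → root in [2.438750, 3.007000]
step 4: m = 2.722875, f(m) = 0.345565 > 0 → root in [2.438750, 2.722875]
Midpoint of [2.438750, 2.722875] = 2.580813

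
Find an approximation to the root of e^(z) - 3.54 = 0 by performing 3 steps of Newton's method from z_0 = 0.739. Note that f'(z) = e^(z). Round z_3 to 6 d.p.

z_0 = 0.739000: f = -1.446159, f' = 2.093841 → z_1 = 0.739000 - (-1.446159)/(2.093841) = 1.429673
z_1 = 1.429673: f = 0.637333, f' = 4.177333 → z_2 = 1.429673 - (0.637333)/(4.177333) = 1.277104
z_2 = 1.277104: f = 0.046238, f' = 3.586238 → z_3 = 1.277104 - (0.046238)/(3.586238) = 1.264211

1.264211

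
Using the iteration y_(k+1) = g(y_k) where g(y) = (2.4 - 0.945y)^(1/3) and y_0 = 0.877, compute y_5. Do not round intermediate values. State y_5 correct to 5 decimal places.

1.10667

y_1 = g(0.877000) = 1.162556
y_2 = g(1.162556) = 1.091780
y_3 = g(1.091780) = 1.110172
y_4 = g(1.110172) = 1.105452
y_5 = g(1.105452) = 1.106667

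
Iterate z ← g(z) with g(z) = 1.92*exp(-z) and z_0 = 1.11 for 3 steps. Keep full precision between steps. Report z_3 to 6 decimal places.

z_1 = g(1.110000) = 0.632753
z_2 = g(0.632753) = 1.019765
z_3 = g(1.019765) = 0.692505

0.692505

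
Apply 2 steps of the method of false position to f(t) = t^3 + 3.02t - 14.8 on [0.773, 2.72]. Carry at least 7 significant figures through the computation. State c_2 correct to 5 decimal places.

False-position update: c = (a·f(b) − b·f(a))/(f(b) − f(a)); replace the endpoint whose sign matches f(c).
f(0.773000) = -12.003650, f(2.720000) = 13.538048
step 1: c = 1.688018, f(c) = -4.892342 < 0 → new bracket [1.688018, 2.720000]
step 2: c = 1.961957, f(c) = -1.322775 < 0 → new bracket [1.961957, 2.720000]

1.96196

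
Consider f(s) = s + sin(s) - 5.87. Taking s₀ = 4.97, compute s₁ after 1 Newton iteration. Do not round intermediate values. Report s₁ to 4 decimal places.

f'(s) = 1 + cos(s)
s_0 = 4.970000: f = -1.867001, f' = 1.254771 → s_1 = 4.970000 - (-1.867001)/(1.254771) = 6.457922

6.4579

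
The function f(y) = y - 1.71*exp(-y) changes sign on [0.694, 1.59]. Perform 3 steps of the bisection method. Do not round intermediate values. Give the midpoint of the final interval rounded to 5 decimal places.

0.75000

f(0.694000) = -0.160271, f(1.590000) = 1.241287 (opposite signs)
step 1: m = 1.142000, f(m) = 0.596202 > 0 → root in [0.694000, 1.142000]
step 2: m = 0.918000, f(m) = 0.235168 > 0 → root in [0.694000, 0.918000]
step 3: m = 0.806000, f(m) = 0.042244 > 0 → root in [0.694000, 0.806000]
Midpoint of [0.694000, 0.806000] = 0.750000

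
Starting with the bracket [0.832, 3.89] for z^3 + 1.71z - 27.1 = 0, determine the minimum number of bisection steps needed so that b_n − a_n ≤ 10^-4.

15

Initial width b − a = 3.89 − 0.832 = 3.058000.
After n steps the width is (b−a)/2^n; need (b−a)/2^n ≤ 10^-4.
So n ≥ log₂(3.058000/10^-4) = log₂(30580.0000) ≈ 14.9003.
Hence n = 15.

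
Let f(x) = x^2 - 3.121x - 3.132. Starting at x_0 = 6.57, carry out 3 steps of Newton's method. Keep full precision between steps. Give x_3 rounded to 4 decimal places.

f'(x) = 2x - 3.121
x_0 = 6.570000: f = 19.527930, f' = 10.019000 → x_1 = 6.570000 - (19.527930)/(10.019000) = 4.620910
x_1 = 4.620910: f = 3.798951, f' = 6.120821 → x_2 = 4.620910 - (3.798951)/(6.120821) = 4.000250
x_2 = 4.000250: f = 0.385219, f' = 4.879500 → x_3 = 4.000250 - (0.385219)/(4.879500) = 3.921303

3.9213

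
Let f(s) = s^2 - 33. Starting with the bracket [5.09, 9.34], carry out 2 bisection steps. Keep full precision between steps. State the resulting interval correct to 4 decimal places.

[5.0900, 6.1525]

f(5.090000) = -7.091900, f(9.340000) = 54.235600 (opposite signs)
step 1: m = 7.215000, f(m) = 19.056225 > 0 → root in [5.090000, 7.215000]
step 2: m = 6.152500, f(m) = 4.853256 > 0 → root in [5.090000, 6.152500]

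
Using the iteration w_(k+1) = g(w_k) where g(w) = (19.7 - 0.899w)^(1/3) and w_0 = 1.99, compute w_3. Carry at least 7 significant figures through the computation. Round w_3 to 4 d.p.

2.5899

w_1 = g(1.990000) = 2.616414
w_2 = g(2.616414) = 2.588701
w_3 = g(2.588701) = 2.589939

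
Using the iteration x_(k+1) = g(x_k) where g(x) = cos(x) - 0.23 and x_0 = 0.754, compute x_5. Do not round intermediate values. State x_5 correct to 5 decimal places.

0.58770

x_1 = g(0.754000) = 0.498956
x_2 = g(0.498956) = 0.648082
x_3 = g(0.648082) = 0.567243
x_4 = g(0.567243) = 0.613386
x_5 = g(0.613386) = 0.587704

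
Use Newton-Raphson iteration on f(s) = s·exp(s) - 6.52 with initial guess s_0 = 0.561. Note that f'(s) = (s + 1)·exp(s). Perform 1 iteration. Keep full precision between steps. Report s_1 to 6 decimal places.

2.585062

s_0 = 0.561000: f = -5.536890, f' = 2.735534 → s_1 = 0.561000 - (-5.536890)/(2.735534) = 2.585062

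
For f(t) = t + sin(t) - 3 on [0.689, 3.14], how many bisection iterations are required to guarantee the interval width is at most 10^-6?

Initial width b − a = 3.14 − 0.689 = 2.451000.
After n steps the width is (b−a)/2^n; need (b−a)/2^n ≤ 10^-6.
So n ≥ log₂(2.451000/10^-6) = log₂(2451000.0000) ≈ 21.2249.
Hence n = 22.

22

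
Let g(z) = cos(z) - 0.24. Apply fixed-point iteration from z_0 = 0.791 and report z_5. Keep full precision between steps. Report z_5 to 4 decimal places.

0.5792

z_1 = g(0.791000) = 0.463135
z_2 = g(0.463135) = 0.654656
z_3 = g(0.654656) = 0.553257
z_4 = g(0.553257) = 0.610818
z_5 = g(0.610818) = 0.579179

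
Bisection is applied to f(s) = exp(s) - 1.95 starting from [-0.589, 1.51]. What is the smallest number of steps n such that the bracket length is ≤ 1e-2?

8

Initial width b − a = 1.51 − -0.589 = 2.099000.
After n steps the width is (b−a)/2^n; need (b−a)/2^n ≤ 1e-2.
So n ≥ log₂(2.099000/1e-2) = log₂(209.9000) ≈ 7.7136.
Hence n = 8.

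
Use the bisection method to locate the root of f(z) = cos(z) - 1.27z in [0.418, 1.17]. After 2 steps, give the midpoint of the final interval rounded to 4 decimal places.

0.7000

f(0.418000) = 0.383043, f(1.170000) = -1.095748 (opposite signs)
step 1: m = 0.794000, f(m) = -0.307382 < 0 → root in [0.418000, 0.794000]
step 2: m = 0.606000, f(m) = 0.052313 > 0 → root in [0.606000, 0.794000]
Midpoint of [0.606000, 0.794000] = 0.700000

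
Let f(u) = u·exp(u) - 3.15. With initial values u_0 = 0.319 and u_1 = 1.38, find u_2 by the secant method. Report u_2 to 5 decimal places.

0.88900

Secant update: u_(k+1) = u_k − f(u_k)·(u_k − u_(k-1))/(f(u_k) − f(u_(k-1))).
f(u_0) = -2.711135, f(u_1) = 2.335364
u_2 = 1.380000 - (2.335364)·(1.380000 - 0.319000)/(2.335364 - (-2.711135)) = 0.889002; f(u_2) = -0.987325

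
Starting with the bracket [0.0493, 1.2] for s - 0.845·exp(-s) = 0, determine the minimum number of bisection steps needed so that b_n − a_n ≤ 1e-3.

11

Initial width b − a = 1.2 − 0.0493 = 1.150700.
After n steps the width is (b−a)/2^n; need (b−a)/2^n ≤ 1e-3.
So n ≥ log₂(1.150700/1e-3) = log₂(1150.7000) ≈ 10.1683.
Hence n = 11.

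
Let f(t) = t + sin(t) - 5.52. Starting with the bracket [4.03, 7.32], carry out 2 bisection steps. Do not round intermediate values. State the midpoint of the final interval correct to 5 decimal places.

f(4.030000) = -2.266068, f(7.320000) = 2.660787 (opposite signs)
step 1: m = 5.675000, f(m) = -0.416379 < 0 → root in [5.675000, 7.320000]
step 2: m = 6.497500, f(m) = 1.190178 > 0 → root in [5.675000, 6.497500]
Midpoint of [5.675000, 6.497500] = 6.086250

6.08625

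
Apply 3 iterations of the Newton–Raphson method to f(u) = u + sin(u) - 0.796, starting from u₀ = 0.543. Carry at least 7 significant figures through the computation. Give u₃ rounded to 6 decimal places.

f'(u) = 1 + cos(u)
u_0 = 0.543000: f = 0.263707, f' = 1.856162 → u_1 = 0.543000 - (0.263707)/(1.856162) = 0.400929
u_1 = 0.400929: f = -0.004797, f' = 1.920699 → u_2 = 0.400929 - (-0.004797)/(1.920699) = 0.403427
u_2 = 0.403427: f = -0.000001, f' = 1.919721 → u_3 = 0.403427 - (-0.000001)/(1.919721) = 0.403427

0.403427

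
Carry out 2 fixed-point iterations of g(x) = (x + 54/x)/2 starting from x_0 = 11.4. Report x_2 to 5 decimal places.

7.38059

x_1 = g(11.400000) = 8.068421
x_2 = g(8.068421) = 7.380590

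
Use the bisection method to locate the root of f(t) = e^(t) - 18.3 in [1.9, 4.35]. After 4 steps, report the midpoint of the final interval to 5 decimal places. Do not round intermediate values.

f(1.900000) = -11.614106, f(4.350000) = 59.178463 (opposite signs)
step 1: m = 3.125000, f(m) = 4.459895 > 0 → root in [1.900000, 3.125000]
step 2: m = 2.512500, f(m) = -5.964269 < 0 → root in [2.512500, 3.125000]
step 3: m = 2.818750, f(m) = -1.544107 < 0 → root in [2.818750, 3.125000]
step 4: m = 2.971875, f(m) = 1.228501 > 0 → root in [2.818750, 2.971875]
Midpoint of [2.818750, 2.971875] = 2.895313

2.89531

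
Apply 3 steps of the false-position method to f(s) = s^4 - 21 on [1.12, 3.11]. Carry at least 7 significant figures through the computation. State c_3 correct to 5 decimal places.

f(1.120000) = -19.426481, f(3.110000) = 72.549518
step 1: c = 1.540313, f(c) = -15.370941 < 0 → new bracket [1.540313, 3.110000]
step 2: c = 1.814738, f(c) = -10.154350 < 0 → new bracket [1.814738, 3.110000]
step 3: c = 1.973770, f(c) = -5.823003 < 0 → new bracket [1.973770, 3.110000]

1.97377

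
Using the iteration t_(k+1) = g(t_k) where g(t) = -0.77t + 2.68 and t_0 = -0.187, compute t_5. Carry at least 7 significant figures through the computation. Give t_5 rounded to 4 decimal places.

t_1 = g(-0.187000) = 2.823990
t_2 = g(2.823990) = 0.505528
t_3 = g(0.505528) = 2.290744
t_4 = g(2.290744) = 0.916127
t_5 = g(0.916127) = 1.974582

1.9746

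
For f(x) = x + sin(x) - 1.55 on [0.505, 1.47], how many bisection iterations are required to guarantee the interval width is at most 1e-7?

24

Initial width b − a = 1.47 − 0.505 = 0.965000.
After n steps the width is (b−a)/2^n; need (b−a)/2^n ≤ 1e-7.
So n ≥ log₂(0.965000/1e-7) = log₂(9650000.0000) ≈ 23.2021.
Hence n = 24.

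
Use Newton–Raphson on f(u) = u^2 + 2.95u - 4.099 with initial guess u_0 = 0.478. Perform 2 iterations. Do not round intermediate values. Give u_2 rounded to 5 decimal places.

1.03110

Newton update: u ← u − f(u)/f'(u).
f'(u) = 2u + 2.95
u_0 = 0.478000: f = -2.460416, f' = 3.906000 → u_1 = 0.478000 - (-2.460416)/(3.906000) = 1.107907
u_1 = 1.107907: f = 0.396783, f' = 5.165814 → u_2 = 1.107907 - (0.396783)/(5.165814) = 1.031097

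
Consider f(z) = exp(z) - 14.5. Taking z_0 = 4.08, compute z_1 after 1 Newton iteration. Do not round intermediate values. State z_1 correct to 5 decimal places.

Newton update: z ← z − f(z)/f'(z).
f'(z) = exp(z)
z_0 = 4.080000: f = 44.645470, f' = 59.145470 → z_1 = 4.080000 - (44.645470)/(59.145470) = 3.325158

3.32516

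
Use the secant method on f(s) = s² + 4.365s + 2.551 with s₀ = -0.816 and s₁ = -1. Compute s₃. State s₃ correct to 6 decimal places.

-0.696760

f(s_0) = -0.344984, f(s_1) = -0.814000
s_2 = -1.000000 - (-0.814000)·(-1.000000 - -0.816000)/(-0.814000 - (-0.344984)) = -0.680659; f(s_2) = 0.043220
s_3 = -0.680659 - (0.043220)·(-0.680659 - -1.000000)/(0.043220 - (-0.814000)) = -0.696760; f(s_3) = -0.004882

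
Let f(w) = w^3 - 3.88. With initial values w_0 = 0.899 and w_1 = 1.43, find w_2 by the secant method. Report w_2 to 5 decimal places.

1.66094

f(w_0) = -3.153427, f(w_1) = -0.955793
w_2 = 1.430000 - (-0.955793)·(1.430000 - 0.899000)/(-0.955793 - (-3.153427)) = 1.660942; f(w_2) = 0.702088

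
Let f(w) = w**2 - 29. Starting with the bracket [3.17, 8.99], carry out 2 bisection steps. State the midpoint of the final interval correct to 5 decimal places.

f(3.170000) = -18.951100, f(8.990000) = 51.820100 (opposite signs)
step 1: m = 6.080000, f(m) = 7.966400 > 0 → root in [3.170000, 6.080000]
step 2: m = 4.625000, f(m) = -7.609375 < 0 → root in [4.625000, 6.080000]
Midpoint of [4.625000, 6.080000] = 5.352500

5.35250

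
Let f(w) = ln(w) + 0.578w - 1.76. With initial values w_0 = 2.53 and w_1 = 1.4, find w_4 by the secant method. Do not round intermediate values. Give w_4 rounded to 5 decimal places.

f(w_0) = 0.630559, f(w_1) = -0.614328
w_2 = 1.400000 - (-0.614328)·(1.400000 - 2.530000)/(-0.614328 - (0.630559)) = 1.957633; f(w_2) = 0.043248
w_3 = 1.957633 - (0.043248)·(1.957633 - 1.400000)/(0.043248 - (-0.614328)) = 1.920958; f(w_3) = 0.003138
w_4 = 1.920958 - (0.003138)·(1.920958 - 1.957633)/(0.003138 - (0.043248)) = 1.918089; f(w_4) = -0.000015

1.91809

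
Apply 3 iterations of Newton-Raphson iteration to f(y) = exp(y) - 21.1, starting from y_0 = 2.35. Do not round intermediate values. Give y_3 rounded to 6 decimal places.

f'(y) = exp(y)
y_0 = 2.350000: f = -10.614430, f' = 10.485570 → y_1 = 2.350000 - (-10.614430)/(10.485570) = 3.362289
y_1 = 3.362289: f = 7.755174, f' = 28.855174 → y_2 = 3.362289 - (7.755174)/(28.855174) = 3.093527
y_2 = 3.093527: f = 0.954735, f' = 22.054735 → y_3 = 3.093527 - (0.954735)/(22.054735) = 3.050238

3.050238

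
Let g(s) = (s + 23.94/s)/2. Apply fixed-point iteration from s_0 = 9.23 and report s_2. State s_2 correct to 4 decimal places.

4.9807

s_1 = g(9.230000) = 5.911858
s_2 = g(5.911858) = 4.980673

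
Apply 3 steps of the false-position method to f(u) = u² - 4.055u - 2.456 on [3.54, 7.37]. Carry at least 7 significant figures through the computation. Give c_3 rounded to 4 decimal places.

4.5333

f(3.540000) = -4.279100, f(7.370000) = 21.975550
step 1: c = 4.164230, f(c) = -2.001139 < 0 → new bracket [4.164230, 7.370000]
step 2: c = 4.431790, f(c) = -0.786146 < 0 → new bracket [4.431790, 7.370000]
step 3: c = 4.533270, f(c) = -0.287872 < 0 → new bracket [4.533270, 7.370000]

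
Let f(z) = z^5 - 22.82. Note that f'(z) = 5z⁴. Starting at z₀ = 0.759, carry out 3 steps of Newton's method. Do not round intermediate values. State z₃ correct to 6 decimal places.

z_0 = 0.759000: f = -22.568111, f' = 1.659347 → z_1 = 0.759000 - (-22.568111)/(1.659347) = 14.359601
z_1 = 14.359601: f = 610514.037089, f' = 212588.375709 → z_2 = 14.359601 - (610514.037089)/(212588.375709) = 11.487788
z_2 = 11.487788: f = 200047.244578, f' = 87079.453378 → z_3 = 11.487788 - (200047.244578)/(87079.453378) = 9.190493

9.190493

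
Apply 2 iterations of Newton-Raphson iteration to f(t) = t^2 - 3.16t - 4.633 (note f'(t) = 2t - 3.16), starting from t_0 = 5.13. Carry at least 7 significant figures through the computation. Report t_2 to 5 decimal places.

Newton update: t ← t − f(t)/f'(t).
t_0 = 5.130000: f = 5.473100, f' = 7.100000 → t_1 = 5.130000 - (5.473100)/(7.100000) = 4.359141
t_1 = 4.359141: f = 0.594224, f' = 5.558282 → t_2 = 4.359141 - (0.594224)/(5.558282) = 4.252233

4.25223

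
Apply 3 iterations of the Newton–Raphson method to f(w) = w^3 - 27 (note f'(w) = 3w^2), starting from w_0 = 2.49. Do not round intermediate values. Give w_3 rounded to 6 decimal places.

Newton update: w ← w − f(w)/f'(w).
w_0 = 2.490000: f = -11.561751, f' = 18.600300 → w_1 = 2.490000 - (-11.561751)/(18.600300) = 3.111589
w_1 = 3.111589: f = 3.126376, f' = 29.045967 → w_2 = 3.111589 - (3.126376)/(29.045967) = 3.003954
w_2 = 3.003954: f = 0.106900, f' = 27.071220 → w_3 = 3.003954 - (0.106900)/(27.071220) = 3.000005

3.000005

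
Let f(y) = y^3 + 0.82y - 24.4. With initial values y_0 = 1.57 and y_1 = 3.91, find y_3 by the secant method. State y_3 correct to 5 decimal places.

f(y_0) = -19.242707, f(y_1) = 38.582671
y_2 = 3.910000 - (38.582671)·(3.910000 - 1.570000)/(38.582671 - (-19.242707)) = 2.348688; f(y_2) = -9.517923
y_3 = 2.348688 - (-9.517923)·(2.348688 - 3.910000)/(-9.517923 - (38.582671)) = 2.657633; f(y_3) = -3.449838

2.65763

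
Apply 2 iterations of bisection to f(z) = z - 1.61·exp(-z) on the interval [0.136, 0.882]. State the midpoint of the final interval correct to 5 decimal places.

f(0.136000) = -1.269277, f(0.882000) = 0.215534 (opposite signs)
step 1: m = 0.509000, f(m) = -0.458765 < 0 → root in [0.509000, 0.882000]
step 2: m = 0.695500, f(m) = -0.107608 < 0 → root in [0.695500, 0.882000]
Midpoint of [0.695500, 0.882000] = 0.788750

0.78875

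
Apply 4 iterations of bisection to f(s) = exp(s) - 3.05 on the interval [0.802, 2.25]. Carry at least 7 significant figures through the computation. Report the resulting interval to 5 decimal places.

f(0.802000) = -0.820004, f(2.250000) = 6.437736 (opposite signs)
step 1: m = 1.526000, f(m) = 1.549741 > 0 → root in [0.802000, 1.526000]
step 2: m = 1.164000, f(m) = 0.152719 > 0 → root in [0.802000, 1.164000]
step 3: m = 0.983000, f(m) = -0.377538 < 0 → root in [0.983000, 1.164000]
step 4: m = 1.073500, f(m) = -0.124399 < 0 → root in [1.073500, 1.164000]

[1.07350, 1.16400]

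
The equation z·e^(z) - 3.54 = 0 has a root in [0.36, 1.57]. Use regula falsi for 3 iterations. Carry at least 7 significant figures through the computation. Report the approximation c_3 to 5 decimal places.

1.11477

False-position update: c = (a·f(b) − b·f(a))/(f(b) − f(a)); replace the endpoint whose sign matches f(c).
f(0.360000) = -3.024001, f(1.570000) = 4.006438
step 1: c = 0.880457, f(c) = -1.416336 < 0 → new bracket [0.880457, 1.570000]
step 2: c = 1.060554, f(c) = -0.477152 < 0 → new bracket [1.060554, 1.570000]
step 3: c = 1.114770, f(c) = -0.141214 < 0 → new bracket [1.114770, 1.570000]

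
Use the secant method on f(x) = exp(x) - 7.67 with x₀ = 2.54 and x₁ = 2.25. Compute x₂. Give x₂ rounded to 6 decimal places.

Secant update: x_(k+1) = x_k − f(x_k)·(x_k − x_(k-1))/(f(x_k) − f(x_(k-1))).
f(x_0) = 5.009671, f(x_1) = 1.817736
x_2 = 2.250000 - (1.817736)·(2.250000 - 2.540000)/(1.817736 - (5.009671)) = 2.084851; f(x_2) = 0.373397

2.084851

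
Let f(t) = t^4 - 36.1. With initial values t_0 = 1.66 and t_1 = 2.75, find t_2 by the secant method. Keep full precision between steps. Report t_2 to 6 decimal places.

Secant update: t_(k+1) = t_k − f(t_k)·(t_k − t_(k-1))/(f(t_k) − f(t_(k-1))).
f(t_0) = -28.506669, f(t_1) = 21.091406
t_2 = 2.750000 - (21.091406)·(2.750000 - 1.660000)/(21.091406 - (-28.506669)) = 2.286481; f(t_2) = -8.768048

2.286481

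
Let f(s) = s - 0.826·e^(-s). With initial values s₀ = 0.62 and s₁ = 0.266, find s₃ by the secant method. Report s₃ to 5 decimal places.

0.50086

f(s_0) = 0.175658, f(s_1) = -0.367079
s_2 = 0.266000 - (-0.367079)·(0.266000 - 0.620000)/(-0.367079 - (0.175658)) = 0.505427; f(s_2) = 0.007144
s_3 = 0.505427 - (0.007144)·(0.505427 - 0.266000)/(0.007144 - (-0.367079)) = 0.500856; f(s_3) = 0.000291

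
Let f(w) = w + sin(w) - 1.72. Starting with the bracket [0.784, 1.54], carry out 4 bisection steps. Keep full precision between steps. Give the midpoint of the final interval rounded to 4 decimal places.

0.9021

f(0.784000) = -0.229883, f(1.540000) = 0.819526 (opposite signs)
step 1: m = 1.162000, f(m) = 0.359600 > 0 → root in [0.784000, 1.162000]
step 2: m = 0.973000, f(m) = 0.079578 > 0 → root in [0.784000, 0.973000]
step 3: m = 0.878500, f(m) = -0.071718 < 0 → root in [0.878500, 0.973000]
step 4: m = 0.925750, f(m) = 0.004822 > 0 → root in [0.878500, 0.925750]
Midpoint of [0.878500, 0.925750] = 0.902125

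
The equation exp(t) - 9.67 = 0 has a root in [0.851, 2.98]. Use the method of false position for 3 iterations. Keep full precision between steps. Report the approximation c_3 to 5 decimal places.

2.21348

False-position update: c = (a·f(b) − b·f(a))/(f(b) − f(a)); replace the endpoint whose sign matches f(c).
f(0.851000) = -7.328012, f(2.980000) = 10.017817
step 1: c = 1.750429, f(c) = -3.912929 < 0 → new bracket [1.750429, 2.980000]
step 2: c = 2.095796, f(c) = -1.538087 < 0 → new bracket [2.095796, 2.980000]
step 3: c = 2.213483, f(c) = -0.522474 < 0 → new bracket [2.213483, 2.980000]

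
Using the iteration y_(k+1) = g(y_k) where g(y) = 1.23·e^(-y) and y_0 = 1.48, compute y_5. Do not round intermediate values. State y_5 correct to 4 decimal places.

0.5770

y_1 = g(1.480000) = 0.279994
y_2 = g(0.279994) = 0.929619
y_3 = g(0.929619) = 0.485486
y_4 = g(0.485486) = 0.756940
y_5 = g(0.756940) = 0.576993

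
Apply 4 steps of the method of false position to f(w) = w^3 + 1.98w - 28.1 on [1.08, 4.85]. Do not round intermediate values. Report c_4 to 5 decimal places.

False-position update: c = (a·f(b) − b·f(a))/(f(b) − f(a)); replace the endpoint whose sign matches f(c).
f(1.080000) = -24.701888, f(4.850000) = 95.587125
step 1: c = 1.854186, f(c) = -18.054005 < 0 → new bracket [1.854186, 4.850000]
step 2: c = 2.330127, f(c) = -10.834942 < 0 → new bracket [2.330127, 4.850000]
step 3: c = 2.586678, f(c) = -5.671167 < 0 → new bracket [2.586678, 4.850000]
step 4: c = 2.713440, f(c) = -2.748998 < 0 → new bracket [2.713440, 4.850000]

2.71344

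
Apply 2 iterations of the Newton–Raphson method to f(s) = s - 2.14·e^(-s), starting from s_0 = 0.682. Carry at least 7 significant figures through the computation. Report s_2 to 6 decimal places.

f'(s) = 1 + 2.14·e^(-s)
s_0 = 0.682000: f = -0.399994, f' = 2.081994 → s_1 = 0.682000 - (-0.399994)/(2.081994) = 0.874121
s_1 = 0.874121: f = -0.018749, f' = 1.892869 → s_2 = 0.874121 - (-0.018749)/(1.892869) = 0.884026

0.884026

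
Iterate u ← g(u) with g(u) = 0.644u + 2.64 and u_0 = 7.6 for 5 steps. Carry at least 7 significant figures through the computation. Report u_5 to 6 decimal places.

u_1 = g(7.600000) = 7.534400
u_2 = g(7.534400) = 7.492154
u_3 = g(7.492154) = 7.464947
u_4 = g(7.464947) = 7.447426
u_5 = g(7.447426) = 7.436142

7.436142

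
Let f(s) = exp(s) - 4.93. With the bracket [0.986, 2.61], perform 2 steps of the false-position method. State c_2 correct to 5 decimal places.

f(0.986000) = -2.249509, f(2.610000) = 8.669051
step 1: c = 1.320586, f(c) = -1.184383 < 0 → new bracket [1.320586, 2.610000]
step 2: c = 1.475574, f(c) = -0.556455 < 0 → new bracket [1.475574, 2.610000]

1.47557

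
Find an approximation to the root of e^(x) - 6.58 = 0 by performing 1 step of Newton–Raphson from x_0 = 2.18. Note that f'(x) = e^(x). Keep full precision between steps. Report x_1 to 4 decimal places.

Newton update: x ← x − f(x)/f'(x).
x_0 = 2.180000: f = 2.266306, f' = 8.846306 → x_1 = 2.180000 - (2.266306)/(8.846306) = 1.923813

1.9238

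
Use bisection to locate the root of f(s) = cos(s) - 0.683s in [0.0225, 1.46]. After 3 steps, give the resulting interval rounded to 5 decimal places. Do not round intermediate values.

[0.74125, 0.92094]

f(0.022500) = 0.984379, f(1.460000) = -0.886610 (opposite signs)
step 1: m = 0.741250, f(m) = 0.231351 > 0 → root in [0.741250, 1.460000]
step 2: m = 1.100625, f(m) = -0.298688 < 0 → root in [0.741250, 1.100625]
step 3: m = 0.920937, f(m) = -0.023926 < 0 → root in [0.741250, 0.920937]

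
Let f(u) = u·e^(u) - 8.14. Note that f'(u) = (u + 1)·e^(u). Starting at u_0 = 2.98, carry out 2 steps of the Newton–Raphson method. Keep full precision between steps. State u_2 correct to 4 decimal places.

1.8712

u_0 = 2.980000: f = 50.529694, f' = 78.357510 → u_1 = 2.980000 - (50.529694)/(78.357510) = 2.335139
u_1 = 2.335139: f = 15.984082, f' = 34.454979 → u_2 = 2.335139 - (15.984082)/(34.454979) = 1.871227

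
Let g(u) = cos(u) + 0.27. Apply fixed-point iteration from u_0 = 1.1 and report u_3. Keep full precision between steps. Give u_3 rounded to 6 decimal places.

0.793852

u_1 = g(1.100000) = 0.723596
u_2 = g(0.723596) = 1.019430
u_3 = g(1.019430) = 0.793852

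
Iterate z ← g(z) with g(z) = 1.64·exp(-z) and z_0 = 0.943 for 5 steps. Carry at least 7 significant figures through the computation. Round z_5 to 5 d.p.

z_1 = g(0.943000) = 0.638711
z_2 = g(0.638711) = 0.865875
z_3 = g(0.865875) = 0.689920
z_4 = g(0.689920) = 0.822650
z_5 = g(0.822650) = 0.720396

0.72040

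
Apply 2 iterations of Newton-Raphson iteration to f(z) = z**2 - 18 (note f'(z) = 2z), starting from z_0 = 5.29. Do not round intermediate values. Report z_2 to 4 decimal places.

4.2439

z_0 = 5.290000: f = 9.984100, f' = 10.580000 → z_1 = 5.290000 - (9.984100)/(10.580000) = 4.346323
z_1 = 4.346323: f = 0.890526, f' = 8.692647 → z_2 = 4.346323 - (0.890526)/(8.692647) = 4.243877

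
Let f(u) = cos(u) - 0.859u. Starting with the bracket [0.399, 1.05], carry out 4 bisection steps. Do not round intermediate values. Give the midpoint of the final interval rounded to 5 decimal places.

f(0.399000) = 0.578709, f(1.050000) = -0.404379 (opposite signs)
step 1: m = 0.724500, f(m) = 0.126485 > 0 → root in [0.724500, 1.050000]
step 2: m = 0.887250, f(m) = -0.130601 < 0 → root in [0.724500, 0.887250]
step 3: m = 0.805875, f(m) = 0.000234 > 0 → root in [0.805875, 0.887250]
step 4: m = 0.846563, f(m) = -0.064635 < 0 → root in [0.805875, 0.846563]
Midpoint of [0.805875, 0.846563] = 0.826219

0.82622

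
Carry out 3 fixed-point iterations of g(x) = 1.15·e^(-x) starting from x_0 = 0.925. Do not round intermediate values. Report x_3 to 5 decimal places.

0.55482

x_1 = g(0.925000) = 0.456011
x_2 = g(0.456011) = 0.728878
x_3 = g(0.728878) = 0.554818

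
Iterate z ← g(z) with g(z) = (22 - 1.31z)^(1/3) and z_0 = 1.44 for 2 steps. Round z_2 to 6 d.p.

2.641799

z_1 = g(1.440000) = 2.719547
z_2 = g(2.719547) = 2.641799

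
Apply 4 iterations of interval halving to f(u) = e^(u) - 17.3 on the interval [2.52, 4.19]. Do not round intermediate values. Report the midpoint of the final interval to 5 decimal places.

f(2.520000) = -4.871403, f(4.190000) = 48.722791 (opposite signs)
step 1: m = 3.355000, f(m) = 11.345604 > 0 → root in [2.520000, 3.355000]
step 2: m = 2.937500, f(m) = 1.568616 > 0 → root in [2.520000, 2.937500]
step 3: m = 2.728750, f(m) = -1.986267 < 0 → root in [2.728750, 2.937500]
step 4: m = 2.833125, f(m) = -0.301502 < 0 → root in [2.833125, 2.937500]
Midpoint of [2.833125, 2.937500] = 2.885312

2.88531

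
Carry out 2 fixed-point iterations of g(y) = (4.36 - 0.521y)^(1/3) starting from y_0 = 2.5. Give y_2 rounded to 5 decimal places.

y_1 = g(2.500000) = 1.451406
y_2 = g(1.451406) = 1.533160

1.53316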